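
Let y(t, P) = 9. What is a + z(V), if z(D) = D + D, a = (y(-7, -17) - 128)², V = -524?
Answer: 13113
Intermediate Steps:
a = 14161 (a = (9 - 128)² = (-119)² = 14161)
z(D) = 2*D
a + z(V) = 14161 + 2*(-524) = 14161 - 1048 = 13113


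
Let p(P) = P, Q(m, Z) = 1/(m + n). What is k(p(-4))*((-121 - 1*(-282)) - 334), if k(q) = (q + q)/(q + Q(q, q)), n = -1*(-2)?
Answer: -2768/9 ≈ -307.56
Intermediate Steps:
n = 2
Q(m, Z) = 1/(2 + m) (Q(m, Z) = 1/(m + 2) = 1/(2 + m))
k(q) = 2*q/(q + 1/(2 + q)) (k(q) = (q + q)/(q + 1/(2 + q)) = (2*q)/(q + 1/(2 + q)) = 2*q/(q + 1/(2 + q)))
k(p(-4))*((-121 - 1*(-282)) - 334) = (2*(-4)*(2 - 4)/(1 - 4*(2 - 4)))*((-121 - 1*(-282)) - 334) = (2*(-4)*(-2)/(1 - 4*(-2)))*((-121 + 282) - 334) = (2*(-4)*(-2)/(1 + 8))*(161 - 334) = (2*(-4)*(-2)/9)*(-173) = (2*(-4)*(⅑)*(-2))*(-173) = (16/9)*(-173) = -2768/9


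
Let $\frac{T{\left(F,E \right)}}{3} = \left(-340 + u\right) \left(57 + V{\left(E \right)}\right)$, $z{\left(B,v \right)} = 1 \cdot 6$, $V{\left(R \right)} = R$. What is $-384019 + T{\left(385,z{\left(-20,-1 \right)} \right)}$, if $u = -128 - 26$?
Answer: $-477385$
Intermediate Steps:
$z{\left(B,v \right)} = 6$
$u = -154$
$T{\left(F,E \right)} = -84474 - 1482 E$ ($T{\left(F,E \right)} = 3 \left(-340 - 154\right) \left(57 + E\right) = 3 \left(- 494 \left(57 + E\right)\right) = 3 \left(-28158 - 494 E\right) = -84474 - 1482 E$)
$-384019 + T{\left(385,z{\left(-20,-1 \right)} \right)} = -384019 - 93366 = -477385$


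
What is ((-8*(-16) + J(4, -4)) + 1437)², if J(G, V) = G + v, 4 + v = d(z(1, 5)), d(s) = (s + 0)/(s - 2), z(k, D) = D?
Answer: 22090000/9 ≈ 2.4544e+6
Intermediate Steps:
d(s) = s/(-2 + s)
v = -7/3 (v = -4 + 5/(-2 + 5) = -4 + 5/3 = -7/3 ≈ -2.3333)
J(G, V) = -7/3 + G (J(G, V) = G - 7/3 = -7/3 + G)
((-8*(-16) + J(4, -4)) + 1437)² = ((-8*(-16) + (-7/3 + 4)) + 1437)² = ((128 + 5/3) + 1437)² = (389/3 + 1437)² = (4700/3)² = 22090000/9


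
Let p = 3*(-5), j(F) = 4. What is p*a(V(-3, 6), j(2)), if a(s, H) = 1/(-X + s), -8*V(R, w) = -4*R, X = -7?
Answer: -30/11 ≈ -2.7273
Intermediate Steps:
V(R, w) = R/2 (V(R, w) = -(-1)*R/2 = R/2)
a(s, H) = 1/(7 + s) (a(s, H) = 1/(-1*(-7) + s) = 1/(7 + s))
p = -15
p*a(V(-3, 6), j(2)) = -15/(7 + (1/2)*(-3)) = -15/(7 - 3/2) = -15/11/2 = -15*2/11 = -30/11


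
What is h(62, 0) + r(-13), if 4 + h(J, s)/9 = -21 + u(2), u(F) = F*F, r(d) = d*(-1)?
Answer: -176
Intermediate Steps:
r(d) = -d
u(F) = F²
h(J, s) = -189 (h(J, s) = -36 + 9*(-21 + 2²) = -36 + 9*(-21 + 4) = -36 + 9*(-17) = -36 - 153 = -189)
h(62, 0) + r(-13) = -189 - 1*(-13) = -189 + 13 = -176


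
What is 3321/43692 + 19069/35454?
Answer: 158484247/258176028 ≈ 0.61386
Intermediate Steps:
3321/43692 + 19069/35454 = 3321*(1/43692) + 19069*(1/35454) = 1107/14564 + 19069/35454 = 158484247/258176028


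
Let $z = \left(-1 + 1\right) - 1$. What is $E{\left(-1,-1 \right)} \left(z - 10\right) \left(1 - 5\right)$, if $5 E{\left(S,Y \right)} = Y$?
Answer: $- \frac{44}{5} \approx -8.8$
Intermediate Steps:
$E{\left(S,Y \right)} = \frac{Y}{5}$
$z = -1$ ($z = 0 - 1 = -1$)
$E{\left(-1,-1 \right)} \left(z - 10\right) \left(1 - 5\right) = \frac{1}{5} \left(-1\right) \left(-1 - 10\right) \left(1 - 5\right) = \left(- \frac{1}{5}\right) \left(-11\right) \left(1 - 5\right) = \frac{11}{5} \left(-4\right) = - \frac{44}{5}$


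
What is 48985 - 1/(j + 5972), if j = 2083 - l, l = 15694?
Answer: 374196416/7639 ≈ 48985.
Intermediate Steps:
j = -13611 (j = 2083 - 1*15694 = 2083 - 15694 = -13611)
48985 - 1/(j + 5972) = 48985 - 1/(-13611 + 5972) = 48985 - 1/(-7639) = 48985 - 1*(-1/7639) = 48985 + 1/7639 = 374196416/7639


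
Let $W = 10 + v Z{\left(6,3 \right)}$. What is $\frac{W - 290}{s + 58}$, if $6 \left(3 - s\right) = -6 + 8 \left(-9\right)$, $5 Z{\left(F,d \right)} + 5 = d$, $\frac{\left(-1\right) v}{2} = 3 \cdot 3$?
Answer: $- \frac{682}{185} \approx -3.6865$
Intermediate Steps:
$v = -18$ ($v = - 2 \cdot 3 \cdot 3 = \left(-2\right) 9 = -18$)
$Z{\left(F,d \right)} = -1 + \frac{d}{5}$
$W = \frac{86}{5}$ ($W = 10 - 18 \left(-1 + \frac{1}{5} \cdot 3\right) = 10 - 18 \left(-1 + \frac{3}{5}\right) = 10 - - \frac{36}{5} = 10 + \frac{36}{5} = \frac{86}{5} \approx 17.2$)
$s = 16$ ($s = 3 - \frac{-6 + 8 \left(-9\right)}{6} = 3 - \frac{-6 - 72}{6} = 3 - -13 = 3 + 13 = 16$)
$\frac{W - 290}{s + 58} = \frac{\frac{86}{5} - 290}{16 + 58} = - \frac{1364}{5 \cdot 74} = \left(- \frac{1364}{5}\right) \frac{1}{74} = - \frac{682}{185}$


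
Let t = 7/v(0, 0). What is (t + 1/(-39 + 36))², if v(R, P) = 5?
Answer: 256/225 ≈ 1.1378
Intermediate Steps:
t = 7/5 ≈ 1.4000
(t + 1/(-39 + 36))² = (7/5 + 1/(-39 + 36))² = (7/5 + 1/(-3))² = (7/5 - ⅓)² = (16/15)² = 256/225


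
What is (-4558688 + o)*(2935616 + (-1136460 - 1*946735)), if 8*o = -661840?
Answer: -3956442172978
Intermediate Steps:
o = -82730 (o = (⅛)*(-661840) = -82730)
(-4558688 + o)*(2935616 + (-1136460 - 1*946735)) = (-4558688 - 82730)*(2935616 + (-1136460 - 1*946735)) = -4641418*(2935616 + (-1136460 - 946735)) = -4641418*(2935616 - 2083195) = -4641418*852421 = -3956442172978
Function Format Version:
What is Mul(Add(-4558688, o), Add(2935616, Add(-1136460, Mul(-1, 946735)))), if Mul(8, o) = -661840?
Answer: -3956442172978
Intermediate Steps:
o = -82730 (o = Mul(Rational(1, 8), -661840) = -82730)
Mul(Add(-4558688, o), Add(2935616, Add(-1136460, Mul(-1, 946735)))) = Mul(Add(-4558688, -82730), Add(2935616, Add(-1136460, Mul(-1, 946735)))) = Mul(-4641418, Add(2935616, Add(-1136460, -946735))) = Mul(-4641418, Add(2935616, -2083195)) = Mul(-4641418, 852421) = -3956442172978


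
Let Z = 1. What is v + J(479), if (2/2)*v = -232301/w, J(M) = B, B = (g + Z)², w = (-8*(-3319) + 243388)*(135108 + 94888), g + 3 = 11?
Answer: 5028894507139/62085120240 ≈ 81.000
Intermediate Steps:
g = 8 (g = -3 + 11 = 8)
w = 62085120240 (w = (26552 + 243388)*229996 = 269940*229996 = 62085120240)
B = 81 (B = (8 + 1)² = 9² = 81)
J(M) = 81
v = -232301/62085120240 ≈ -3.7417e-6
v + J(479) = -232301/62085120240 + 81 = 5028894507139/62085120240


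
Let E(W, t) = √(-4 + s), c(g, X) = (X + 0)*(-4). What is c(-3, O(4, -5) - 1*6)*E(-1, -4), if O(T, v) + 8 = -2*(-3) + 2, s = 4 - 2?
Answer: 24*I*√2 ≈ 33.941*I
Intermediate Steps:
s = 2
O(T, v) = 0 (O(T, v) = -8 + (-2*(-3) + 2) = -8 + (6 + 2) = -8 + 8 = 0)
c(g, X) = -4*X (c(g, X) = X*(-4) = -4*X)
E(W, t) = I*√2 (E(W, t) = √(-4 + 2) = √(-2) = I*√2)
c(-3, O(4, -5) - 1*6)*E(-1, -4) = (-4*(0 - 1*6))*(I*√2) = (-4*(0 - 6))*(I*√2) = (-4*(-6))*(I*√2) = 24*(I*√2) = 24*I*√2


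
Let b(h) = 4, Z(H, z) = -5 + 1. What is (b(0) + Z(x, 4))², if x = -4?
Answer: 0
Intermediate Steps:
Z(H, z) = -4
(b(0) + Z(x, 4))² = (4 - 4)² = 0² = 0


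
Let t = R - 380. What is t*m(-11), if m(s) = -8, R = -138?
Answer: 4144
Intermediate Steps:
t = -518 (t = -138 - 380 = -518)
t*m(-11) = -518*(-8) = 4144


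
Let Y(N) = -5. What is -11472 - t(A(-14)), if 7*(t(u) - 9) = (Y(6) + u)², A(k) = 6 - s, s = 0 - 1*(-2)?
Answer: -80368/7 ≈ -11481.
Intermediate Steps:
s = 2 (s = 0 + 2 = 2)
A(k) = 4 (A(k) = 6 - 1*2 = 6 - 2 = 4)
t(u) = 9 + (-5 + u)²/7
-11472 - t(A(-14)) = -11472 - (9 + (-5 + 4)²/7) = -11472 - (9 + (⅐)*(-1)²) = -11472 - (9 + (⅐)*1) = -11472 - (9 + ⅐) = -11472 - 1*64/7 = -11472 - 64/7 = -80368/7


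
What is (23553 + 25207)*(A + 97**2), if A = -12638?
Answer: -157446040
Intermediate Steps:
(23553 + 25207)*(A + 97**2) = (23553 + 25207)*(-12638 + 97**2) = 48760*(-12638 + 9409) = 48760*(-3229) = -157446040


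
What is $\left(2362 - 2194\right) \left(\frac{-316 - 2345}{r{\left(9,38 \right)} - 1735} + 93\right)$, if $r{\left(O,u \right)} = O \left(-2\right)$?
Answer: $\frac{27835920}{1753} \approx 15879.0$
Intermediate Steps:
$r{\left(O,u \right)} = - 2 O$
$\left(2362 - 2194\right) \left(\frac{-316 - 2345}{r{\left(9,38 \right)} - 1735} + 93\right) = \left(2362 - 2194\right) \left(\frac{-316 - 2345}{\left(-2\right) 9 - 1735} + 93\right) = 168 \left(- \frac{2661}{-18 - 1735} + 93\right) = 168 \left(- \frac{2661}{-1753} + 93\right) = 168 \left(\left(-2661\right) \left(- \frac{1}{1753}\right) + 93\right) = 168 \left(\frac{2661}{1753} + 93\right) = 168 \cdot \frac{165690}{1753} = \frac{27835920}{1753}$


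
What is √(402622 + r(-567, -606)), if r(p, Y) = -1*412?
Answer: 3*√44690 ≈ 634.20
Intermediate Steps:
r(p, Y) = -412
√(402622 + r(-567, -606)) = √(402622 - 412) = √402210 = 3*√44690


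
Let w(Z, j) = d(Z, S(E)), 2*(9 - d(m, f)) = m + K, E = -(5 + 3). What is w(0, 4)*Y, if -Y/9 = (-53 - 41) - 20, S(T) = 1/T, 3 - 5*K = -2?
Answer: 8721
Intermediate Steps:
K = 1 (K = ⅗ - ⅕*(-2) = ⅗ + ⅖ = 1)
E = -8 (E = -1*8 = -8)
d(m, f) = 17/2 - m/2 (d(m, f) = 9 - (m + 1)/2 = 9 - (1 + m)/2 = 9 + (-½ - m/2) = 17/2 - m/2)
w(Z, j) = 17/2 - Z/2
Y = 1026 (Y = -9*((-53 - 41) - 20) = -9*(-94 - 20) = -9*(-114) = 1026)
w(0, 4)*Y = (17/2 - ½*0)*1026 = (17/2 + 0)*1026 = (17/2)*1026 = 8721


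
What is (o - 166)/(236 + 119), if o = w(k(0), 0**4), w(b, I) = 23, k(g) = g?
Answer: -143/355 ≈ -0.40282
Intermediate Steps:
o = 23
(o - 166)/(236 + 119) = (23 - 166)/(236 + 119) = -143/355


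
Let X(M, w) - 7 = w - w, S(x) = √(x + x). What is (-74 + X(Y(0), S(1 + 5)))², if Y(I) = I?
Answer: 4489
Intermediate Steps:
S(x) = √2*√x (S(x) = √(2*x) = √2*√x)
X(M, w) = 7 (X(M, w) = 7 + (w - w) = 7 + 0 = 7)
(-74 + X(Y(0), S(1 + 5)))² = (-74 + 7)² = (-67)² = 4489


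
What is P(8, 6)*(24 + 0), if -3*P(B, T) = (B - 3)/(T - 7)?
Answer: 40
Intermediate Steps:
P(B, T) = -(-3 + B)/(3*(-7 + T)) (P(B, T) = -(B - 3)/(3*(T - 7)) = -(-3 + B)/(3*(-7 + T)))
P(8, 6)*(24 + 0) = ((3 - 1*8)/(3*(-7 + 6)))*(24 + 0) = ((⅓)*(3 - 8)/(-1))*24 = ((⅓)*(-1)*(-5))*24 = (5/3)*24 = 40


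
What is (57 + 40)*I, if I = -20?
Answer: -1940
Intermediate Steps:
(57 + 40)*I = (57 + 40)*(-20) = 97*(-20) = -1940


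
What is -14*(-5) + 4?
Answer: 74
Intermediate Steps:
-14*(-5) + 4 = 70 + 4 = 74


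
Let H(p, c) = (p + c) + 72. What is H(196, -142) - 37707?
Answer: -37581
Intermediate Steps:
H(p, c) = 72 + c + p (H(p, c) = (c + p) + 72 = 72 + c + p)
H(196, -142) - 37707 = (72 - 142 + 196) - 37707 = 126 - 37707 = -37581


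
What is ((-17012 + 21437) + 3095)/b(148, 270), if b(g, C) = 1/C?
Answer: 2030400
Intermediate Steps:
((-17012 + 21437) + 3095)/b(148, 270) = ((-17012 + 21437) + 3095)/(1/270) = (4425 + 3095)/(1/270) = 7520*270 = 2030400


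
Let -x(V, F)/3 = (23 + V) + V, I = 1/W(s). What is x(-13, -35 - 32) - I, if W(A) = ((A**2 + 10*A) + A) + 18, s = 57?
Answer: 35045/3894 ≈ 8.9997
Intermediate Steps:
W(A) = 18 + A**2 + 11*A (W(A) = (A**2 + 11*A) + 18 = 18 + A**2 + 11*A)
I = 1/3894 (I = 1/(18 + 57**2 + 11*57) = 1/(18 + 3249 + 627) = 1/3894 ≈ 0.00025681)
x(V, F) = -69 - 6*V (x(V, F) = -3*((23 + V) + V) = -3*(23 + 2*V) = -69 - 6*V)
x(-13, -35 - 32) - I = (-69 - 6*(-13)) - 1*1/3894 = (-69 + 78) - 1/3894 = 9 - 1/3894 = 35045/3894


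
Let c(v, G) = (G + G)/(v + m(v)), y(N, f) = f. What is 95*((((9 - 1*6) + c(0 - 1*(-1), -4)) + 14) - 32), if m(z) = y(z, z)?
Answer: -1805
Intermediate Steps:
m(z) = z
c(v, G) = G/v (c(v, G) = (G + G)/(v + v) = (2*G)/((2*v)) = (2*G)*(1/(2*v)) = G/v)
95*((((9 - 1*6) + c(0 - 1*(-1), -4)) + 14) - 32) = 95*((((9 - 1*6) - 4/(0 - 1*(-1))) + 14) - 32) = 95*((((9 - 6) - 4/(0 + 1)) + 14) - 32) = 95*(((3 - 4/1) + 14) - 32) = 95*(((3 - 4*1) + 14) - 32) = 95*(((3 - 4) + 14) - 32) = 95*((-1 + 14) - 32) = 95*(13 - 32) = 95*(-19) = -1805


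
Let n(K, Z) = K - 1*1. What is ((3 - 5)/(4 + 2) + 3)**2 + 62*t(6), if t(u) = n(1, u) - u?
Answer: -3284/9 ≈ -364.89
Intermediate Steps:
n(K, Z) = -1 + K (n(K, Z) = K - 1 = -1 + K)
t(u) = -u (t(u) = (-1 + 1) - u = 0 - u = -u)
((3 - 5)/(4 + 2) + 3)**2 + 62*t(6) = ((3 - 5)/(4 + 2) + 3)**2 + 62*(-1*6) = (-2/6 + 3)**2 + 62*(-6) = (-2*1/6 + 3)**2 - 372 = (-1/3 + 3)**2 - 372 = (8/3)**2 - 372 = 64/9 - 372 = -3284/9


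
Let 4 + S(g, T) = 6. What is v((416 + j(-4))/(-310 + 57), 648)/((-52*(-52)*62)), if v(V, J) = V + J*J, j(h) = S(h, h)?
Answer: 4828877/1927952 ≈ 2.5047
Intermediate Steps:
S(g, T) = 2 (S(g, T) = -4 + 6 = 2)
j(h) = 2
v(V, J) = V + J**2
v((416 + j(-4))/(-310 + 57), 648)/((-52*(-52)*62)) = ((416 + 2)/(-310 + 57) + 648**2)/((-52*(-52)*62)) = (418/(-253) + 419904)/((2704*62)) = (418*(-1/253) + 419904)/167648 = (-38/23 + 419904)*(1/167648) = (9657754/23)*(1/167648) = 4828877/1927952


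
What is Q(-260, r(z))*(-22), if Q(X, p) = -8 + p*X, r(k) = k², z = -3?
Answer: 51656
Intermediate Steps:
Q(X, p) = -8 + X*p
Q(-260, r(z))*(-22) = (-8 - 260*(-3)²)*(-22) = (-8 - 260*9)*(-22) = (-8 - 2340)*(-22) = -2348*(-22) = 51656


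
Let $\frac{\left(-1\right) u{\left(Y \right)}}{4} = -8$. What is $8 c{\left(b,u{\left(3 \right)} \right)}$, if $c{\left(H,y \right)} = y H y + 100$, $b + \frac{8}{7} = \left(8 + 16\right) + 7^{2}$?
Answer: $\frac{4126176}{7} \approx 5.8945 \cdot 10^{5}$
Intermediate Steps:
$u{\left(Y \right)} = 32$ ($u{\left(Y \right)} = \left(-4\right) \left(-8\right) = 32$)
$b = \frac{503}{7}$ ($b = - \frac{8}{7} + \left(\left(8 + 16\right) + 7^{2}\right) = - \frac{8}{7} + \left(24 + 49\right) = - \frac{8}{7} + 73 = \frac{503}{7} \approx 71.857$)
$c{\left(H,y \right)} = 100 + H y^{2}$ ($c{\left(H,y \right)} = H y y + 100 = H y^{2} + 100 = 100 + H y^{2}$)
$8 c{\left(b,u{\left(3 \right)} \right)} = 8 \left(100 + \frac{503 \cdot 32^{2}}{7}\right) = 8 \left(100 + \frac{503}{7} \cdot 1024\right) = 8 \left(100 + \frac{515072}{7}\right) = 8 \cdot \frac{515772}{7} = \frac{4126176}{7}$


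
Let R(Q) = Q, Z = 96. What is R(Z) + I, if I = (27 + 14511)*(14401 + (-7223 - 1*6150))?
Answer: 14945160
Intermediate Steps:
I = 14945064 (I = 14538*(14401 + (-7223 - 6150)) = 14538*(14401 - 13373) = 14538*1028 = 14945064)
R(Z) + I = 96 + 14945064 = 14945160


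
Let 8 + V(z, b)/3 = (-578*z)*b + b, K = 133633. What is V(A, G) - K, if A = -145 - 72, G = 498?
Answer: 187254281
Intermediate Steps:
A = -217
V(z, b) = -24 + 3*b - 1734*b*z (V(z, b) = -24 + 3*((-578*z)*b + b) = -24 + 3*(-578*b*z + b) = -24 + 3*(b - 578*b*z) = -24 + (3*b - 1734*b*z) = -24 + 3*b - 1734*b*z)
V(A, G) - K = (-24 + 3*498 - 1734*498*(-217)) - 1*133633 = (-24 + 1494 + 187386444) - 133633 = 187387914 - 133633 = 187254281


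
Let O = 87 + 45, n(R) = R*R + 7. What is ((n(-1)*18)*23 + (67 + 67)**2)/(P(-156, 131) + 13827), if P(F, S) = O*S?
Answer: 21268/31119 ≈ 0.68344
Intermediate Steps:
n(R) = 7 + R**2 (n(R) = R**2 + 7 = 7 + R**2)
O = 132
P(F, S) = 132*S
((n(-1)*18)*23 + (67 + 67)**2)/(P(-156, 131) + 13827) = (((7 + (-1)**2)*18)*23 + (67 + 67)**2)/(132*131 + 13827) = (((7 + 1)*18)*23 + 134**2)/(17292 + 13827) = ((8*18)*23 + 17956)/31119 = (144*23 + 17956)*(1/31119) = (3312 + 17956)*(1/31119) = 21268*(1/31119) = 21268/31119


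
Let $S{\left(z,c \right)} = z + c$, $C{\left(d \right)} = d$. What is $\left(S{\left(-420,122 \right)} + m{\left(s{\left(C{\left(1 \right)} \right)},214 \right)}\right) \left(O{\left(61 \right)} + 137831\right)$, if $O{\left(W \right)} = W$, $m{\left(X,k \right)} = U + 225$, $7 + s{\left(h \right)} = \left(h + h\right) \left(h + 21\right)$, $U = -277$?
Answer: $-48262200$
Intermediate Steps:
$s{\left(h \right)} = -7 + 2 h \left(21 + h\right)$ ($s{\left(h \right)} = -7 + \left(h + h\right) \left(h + 21\right) = -7 + 2 h \left(21 + h\right)$)
$m{\left(X,k \right)} = -52$ ($m{\left(X,k \right)} = -277 + 225 = -52$)
$S{\left(z,c \right)} = c + z$
$\left(S{\left(-420,122 \right)} + m{\left(s{\left(C{\left(1 \right)} \right)},214 \right)}\right) \left(O{\left(61 \right)} + 137831\right) = \left(\left(122 - 420\right) - 52\right) \left(61 + 137831\right) = \left(-298 - 52\right) 137892 = \left(-350\right) 137892 = -48262200$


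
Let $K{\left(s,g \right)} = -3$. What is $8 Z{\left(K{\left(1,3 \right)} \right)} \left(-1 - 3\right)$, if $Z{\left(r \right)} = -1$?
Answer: $32$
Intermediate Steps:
$8 Z{\left(K{\left(1,3 \right)} \right)} \left(-1 - 3\right) = 8 \left(-1\right) \left(-1 - 3\right) = \left(-8\right) \left(-4\right) = 32$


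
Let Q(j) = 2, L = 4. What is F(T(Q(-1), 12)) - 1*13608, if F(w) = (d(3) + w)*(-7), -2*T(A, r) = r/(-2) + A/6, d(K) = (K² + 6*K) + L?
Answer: -83069/6 ≈ -13845.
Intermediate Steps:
d(K) = 4 + K² + 6*K (d(K) = (K² + 6*K) + 4 = 4 + K² + 6*K)
T(A, r) = -A/12 + r/4 (T(A, r) = -(r/(-2) + A/6)/2 = -(r*(-½) + A*(⅙))/2 = -(-r/2 + A/6)/2 = -A/12 + r/4)
F(w) = -217 - 7*w (F(w) = ((4 + 3² + 6*3) + w)*(-7) = ((4 + 9 + 18) + w)*(-7) = (31 + w)*(-7) = -217 - 7*w)
F(T(Q(-1), 12)) - 1*13608 = (-217 - 7*(-1/12*2 + (¼)*12)) - 1*13608 = (-217 - 7*(-⅙ + 3)) - 13608 = (-217 - 7*17/6) - 13608 = (-217 - 119/6) - 13608 = -1421/6 - 13608 = -83069/6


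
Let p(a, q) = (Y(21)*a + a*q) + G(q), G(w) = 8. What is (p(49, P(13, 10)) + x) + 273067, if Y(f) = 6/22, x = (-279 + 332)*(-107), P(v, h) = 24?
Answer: 2954527/11 ≈ 2.6859e+5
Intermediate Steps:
x = -5671 (x = 53*(-107) = -5671)
Y(f) = 3/11 (Y(f) = 6*(1/22) = 3/11)
p(a, q) = 8 + 3*a/11 + a*q (p(a, q) = (3*a/11 + a*q) + 8 = 8 + 3*a/11 + a*q)
(p(49, P(13, 10)) + x) + 273067 = ((8 + (3/11)*49 + 49*24) - 5671) + 273067 = ((8 + 147/11 + 1176) - 5671) + 273067 = (13171/11 - 5671) + 273067 = -49210/11 + 273067 = 2954527/11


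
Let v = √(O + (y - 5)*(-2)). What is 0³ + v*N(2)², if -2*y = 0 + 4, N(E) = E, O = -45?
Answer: 4*I*√31 ≈ 22.271*I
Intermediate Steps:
y = -2 (y = -(0 + 4)/2 = -½*4 = -2)
v = I*√31 (v = √(-45 + (-2 - 5)*(-2)) = √(-45 - 7*(-2)) = √(-45 + 14) = √(-31) = I*√31 ≈ 5.5678*I)
0³ + v*N(2)² = 0³ + (I*√31)*2² = 0 + (I*√31)*4 = 0 + 4*I*√31 = 4*I*√31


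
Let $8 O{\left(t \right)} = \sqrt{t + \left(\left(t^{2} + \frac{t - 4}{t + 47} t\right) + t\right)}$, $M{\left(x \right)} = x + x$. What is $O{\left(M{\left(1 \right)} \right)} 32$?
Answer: $\frac{8 \sqrt{97}}{7} \approx 11.256$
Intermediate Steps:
$M{\left(x \right)} = 2 x$
$O{\left(t \right)} = \frac{\sqrt{t^{2} + 2 t + \frac{t \left(-4 + t\right)}{47 + t}}}{8}$ ($O{\left(t \right)} = \frac{\sqrt{t + \left(\left(t^{2} + \frac{t - 4}{t + 47} t\right) + t\right)}}{8} = \frac{\sqrt{t + \left(\left(t^{2} + \frac{-4 + t}{47 + t} t\right) + t\right)}}{8} = \frac{\sqrt{t + \left(\left(t^{2} + \frac{t \left(-4 + t\right)}{47 + t}\right) + t\right)}}{8} = \frac{\sqrt{t + \left(t + t^{2} + \frac{t \left(-4 + t\right)}{47 + t}\right)}}{8} = \frac{\sqrt{t^{2} + 2 t + \frac{t \left(-4 + t\right)}{47 + t}}}{8}$)
$O{\left(M{\left(1 \right)} \right)} 32 = \frac{\sqrt{\frac{2 \cdot 1 \left(90 + \left(2 \cdot 1\right)^{2} + 50 \cdot 2 \cdot 1\right)}{47 + 2 \cdot 1}}}{8} \cdot 32 = \frac{\sqrt{\frac{2 \left(90 + 2^{2} + 50 \cdot 2\right)}{47 + 2}}}{8} \cdot 32 = \frac{\sqrt{\frac{2 \left(90 + 4 + 100\right)}{49}}}{8} \cdot 32 = \frac{\sqrt{2 \cdot \frac{1}{49} \cdot 194}}{8} \cdot 32 = \frac{\sqrt{\frac{388}{49}}}{8} \cdot 32 = \frac{\frac{2}{7} \sqrt{97}}{8} \cdot 32 = \frac{\sqrt{97}}{28} \cdot 32 = \frac{8 \sqrt{97}}{7}$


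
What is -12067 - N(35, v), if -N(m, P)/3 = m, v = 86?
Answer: -11962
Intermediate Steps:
N(m, P) = -3*m
-12067 - N(35, v) = -12067 - (-3)*35 = -12067 - 1*(-105) = -12067 + 105 = -11962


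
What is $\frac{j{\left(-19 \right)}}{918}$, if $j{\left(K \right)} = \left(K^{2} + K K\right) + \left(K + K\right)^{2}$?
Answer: $\frac{361}{153} \approx 2.3595$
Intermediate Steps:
$j{\left(K \right)} = 6 K^{2}$ ($j{\left(K \right)} = \left(K^{2} + K^{2}\right) + \left(2 K\right)^{2} = 2 K^{2} + 4 K^{2} = 6 K^{2}$)
$\frac{j{\left(-19 \right)}}{918} = \frac{6 \left(-19\right)^{2}}{918} = 6 \cdot 361 \cdot \frac{1}{918} = 2166 \cdot \frac{1}{918} = \frac{361}{153}$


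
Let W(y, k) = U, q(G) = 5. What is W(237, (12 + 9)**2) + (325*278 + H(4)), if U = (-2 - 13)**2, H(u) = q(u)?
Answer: 90580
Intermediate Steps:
H(u) = 5
U = 225 (U = (-15)**2 = 225)
W(y, k) = 225
W(237, (12 + 9)**2) + (325*278 + H(4)) = 225 + (325*278 + 5) = 225 + (90350 + 5) = 225 + 90355 = 90580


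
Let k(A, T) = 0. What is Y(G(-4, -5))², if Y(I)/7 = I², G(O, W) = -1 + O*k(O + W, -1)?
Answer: 49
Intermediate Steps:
G(O, W) = -1 (G(O, W) = -1 + O*0 = -1 + 0 = -1)
Y(I) = 7*I²
Y(G(-4, -5))² = (7*(-1)²)² = (7*1)² = 7² = 49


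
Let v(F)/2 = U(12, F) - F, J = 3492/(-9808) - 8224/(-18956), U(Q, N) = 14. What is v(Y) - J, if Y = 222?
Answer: -4834835813/11620028 ≈ -416.08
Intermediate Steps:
J = 904165/11620028 (J = 3492*(-1/9808) - 8224*(-1/18956) = -873/2452 + 2056/4739 = 904165/11620028 ≈ 0.077811)
v(F) = 28 - 2*F (v(F) = 2*(14 - F) = 28 - 2*F)
v(Y) - J = (28 - 2*222) - 1*904165/11620028 = (28 - 444) - 904165/11620028 = -416 - 904165/11620028 = -4834835813/11620028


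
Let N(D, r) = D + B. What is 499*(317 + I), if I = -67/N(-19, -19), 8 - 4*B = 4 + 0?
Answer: 2880727/18 ≈ 1.6004e+5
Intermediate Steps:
B = 1 (B = 2 - (4 + 0)/4 = 2 - 1/4*4 = 2 - 1 = 1)
N(D, r) = 1 + D (N(D, r) = D + 1 = 1 + D)
I = 67/18 (I = -67/(1 - 19) = -67/(-18) = -67*(-1/18) = 67/18 ≈ 3.7222)
499*(317 + I) = 499*(317 + 67/18) = 499*(5773/18) = 2880727/18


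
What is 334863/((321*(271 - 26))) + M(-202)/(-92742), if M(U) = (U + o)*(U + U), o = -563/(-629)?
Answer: 861948120363/254874105395 ≈ 3.3819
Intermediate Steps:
o = 563/629 (o = -563*(-1/629) = 563/629 ≈ 0.89507)
M(U) = 2*U*(563/629 + U) (M(U) = (U + 563/629)*(U + U) = (563/629 + U)*(2*U) = 2*U*(563/629 + U))
334863/((321*(271 - 26))) + M(-202)/(-92742) = 334863/((321*(271 - 26))) + ((2/629)*(-202)*(563 + 629*(-202)))/(-92742) = 334863/((321*245)) + ((2/629)*(-202)*(563 - 127058))*(-1/92742) = 334863/78645 + ((2/629)*(-202)*(-126495))*(-1/92742) = 334863*(1/78645) + (51103980/629)*(-1/92742) = 111621/26215 - 8517330/9722453 = 861948120363/254874105395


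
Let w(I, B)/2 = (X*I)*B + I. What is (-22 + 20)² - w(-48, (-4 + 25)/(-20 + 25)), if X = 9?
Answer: 18644/5 ≈ 3728.8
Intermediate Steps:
w(I, B) = 2*I + 18*B*I (w(I, B) = 2*((9*I)*B + I) = 2*(9*B*I + I) = 2*(I + 9*B*I) = 2*I + 18*B*I)
(-22 + 20)² - w(-48, (-4 + 25)/(-20 + 25)) = (-22 + 20)² - 2*(-48)*(1 + 9*((-4 + 25)/(-20 + 25))) = (-2)² - 2*(-48)*(1 + 9*(21/5)) = 4 - 2*(-48)*(1 + 9*(21*(⅕))) = 4 - 2*(-48)*(1 + 9*(21/5)) = 4 - 2*(-48)*(1 + 189/5) = 4 - 2*(-48)*194/5 = 4 - 1*(-18624/5) = 4 + 18624/5 = 18644/5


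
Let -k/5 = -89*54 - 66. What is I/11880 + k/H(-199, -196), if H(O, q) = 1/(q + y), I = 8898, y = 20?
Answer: -8488971317/1980 ≈ -4.2874e+6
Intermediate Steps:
k = 24360 (k = -5*(-89*54 - 66) = -5*(-4806 - 66) = -5*(-4872) = 24360)
H(O, q) = 1/(20 + q) (H(O, q) = 1/(q + 20) = 1/(20 + q))
I/11880 + k/H(-199, -196) = 8898/11880 + 24360/(1/(20 - 196)) = 8898*(1/11880) + 24360/(1/(-176)) = 1483/1980 + 24360/(-1/176) = 1483/1980 + 24360*(-176) = 1483/1980 - 4287360 = -8488971317/1980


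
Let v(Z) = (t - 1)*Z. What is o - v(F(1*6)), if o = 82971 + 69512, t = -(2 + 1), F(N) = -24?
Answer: 152387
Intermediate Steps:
t = -3 (t = -1*3 = -3)
v(Z) = -4*Z (v(Z) = (-3 - 1)*Z = -4*Z)
o = 152483
o - v(F(1*6)) = 152483 - (-4)*(-24) = 152483 - 1*96 = 152483 - 96 = 152387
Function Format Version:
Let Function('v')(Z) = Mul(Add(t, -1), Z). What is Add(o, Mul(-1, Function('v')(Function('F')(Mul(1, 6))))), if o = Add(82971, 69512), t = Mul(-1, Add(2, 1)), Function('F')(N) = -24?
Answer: 152387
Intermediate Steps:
t = -3 (t = Mul(-1, 3) = -3)
Function('v')(Z) = Mul(-4, Z) (Function('v')(Z) = Mul(Add(-3, -1), Z) = Mul(-4, Z))
o = 152483
Add(o, Mul(-1, Function('v')(Function('F')(Mul(1, 6))))) = Add(152483, Mul(-1, Mul(-4, -24))) = Add(152483, Mul(-1, 96)) = Add(152483, -96) = 152387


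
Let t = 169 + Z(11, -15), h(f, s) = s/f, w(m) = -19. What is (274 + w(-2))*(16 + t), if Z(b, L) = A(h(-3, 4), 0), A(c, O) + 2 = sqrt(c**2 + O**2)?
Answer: 47005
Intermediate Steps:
A(c, O) = -2 + sqrt(O**2 + c**2) (A(c, O) = -2 + sqrt(c**2 + O**2) = -2 + sqrt(O**2 + c**2))
Z(b, L) = -2/3 (Z(b, L) = -2 + sqrt(0**2 + (4/(-3))**2) = -2 + sqrt(0 + (4*(-1/3))**2) = -2 + sqrt(0 + (-4/3)**2) = -2 + sqrt(0 + 16/9) = -2 + sqrt(16/9) = -2 + 4/3 = -2/3)
t = 505/3 (t = 169 - 2/3 = 505/3 ≈ 168.33)
(274 + w(-2))*(16 + t) = (274 - 19)*(16 + 505/3) = 255*(553/3) = 47005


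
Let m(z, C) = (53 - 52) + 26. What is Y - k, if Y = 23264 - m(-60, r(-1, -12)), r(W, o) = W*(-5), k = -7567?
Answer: 30804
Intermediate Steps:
r(W, o) = -5*W
m(z, C) = 27 (m(z, C) = 1 + 26 = 27)
Y = 23237 (Y = 23264 - 1*27 = 23264 - 27 = 23237)
Y - k = 23237 - 1*(-7567) = 23237 + 7567 = 30804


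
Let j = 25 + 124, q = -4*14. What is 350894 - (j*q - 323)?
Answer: 359561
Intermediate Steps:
q = -56
j = 149
350894 - (j*q - 323) = 350894 - (149*(-56) - 323) = 350894 - (-8344 - 323) = 350894 - 1*(-8667) = 350894 + 8667 = 359561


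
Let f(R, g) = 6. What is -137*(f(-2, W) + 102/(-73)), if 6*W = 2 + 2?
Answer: -46032/73 ≈ -630.58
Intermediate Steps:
W = ⅔ (W = (2 + 2)/6 = (⅙)*4 = ⅔ ≈ 0.66667)
-137*(f(-2, W) + 102/(-73)) = -137*(6 + 102/(-73)) = -137*(6 + 102*(-1/73)) = -137*(6 - 102/73) = -137*336/73 = -46032/73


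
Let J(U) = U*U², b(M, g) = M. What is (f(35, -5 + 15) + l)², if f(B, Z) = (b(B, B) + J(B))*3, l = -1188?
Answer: 16266961764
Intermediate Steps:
J(U) = U³
f(B, Z) = 3*B + 3*B³ (f(B, Z) = (B + B³)*3 = 3*B + 3*B³)
(f(35, -5 + 15) + l)² = (3*35*(1 + 35²) - 1188)² = (3*35*(1 + 1225) - 1188)² = (3*35*1226 - 1188)² = (128730 - 1188)² = 127542² = 16266961764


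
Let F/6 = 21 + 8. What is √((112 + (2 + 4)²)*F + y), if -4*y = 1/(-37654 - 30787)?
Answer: √482507032975289/136882 ≈ 160.47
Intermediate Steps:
F = 174 (F = 6*(21 + 8) = 6*29 = 174)
y = 1/273764 (y = -1/(4*(-37654 - 30787)) = -¼/(-68441) = -¼*(-1/68441) = 1/273764 ≈ 3.6528e-6)
√((112 + (2 + 4)²)*F + y) = √((112 + (2 + 4)²)*174 + 1/273764) = √((112 + 6²)*174 + 1/273764) = √((112 + 36)*174 + 1/273764) = √(148*174 + 1/273764) = √(25752 + 1/273764) = √(7049970529/273764) = √482507032975289/136882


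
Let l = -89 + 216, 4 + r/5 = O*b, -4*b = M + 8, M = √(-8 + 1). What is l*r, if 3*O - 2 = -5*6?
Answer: 27940/3 + 4445*I*√7/3 ≈ 9313.3 + 3920.1*I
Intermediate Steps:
M = I*√7 (M = √(-7) = I*√7 ≈ 2.6458*I)
O = -28/3 (O = ⅔ + (-5*6)/3 = ⅔ + (⅓)*(-30) = ⅔ - 10 = -28/3 ≈ -9.3333)
b = -2 - I*√7/4 (b = -(I*√7 + 8)/4 = -(8 + I*√7)/4 = -2 - I*√7/4 ≈ -2.0 - 0.66144*I)
r = 220/3 + 35*I*√7/3 (r = -20 + 5*(-28*(-2 - I*√7/4)/3) = -20 + 5*(56/3 + 7*I*√7/3) = -20 + (280/3 + 35*I*√7/3) = 220/3 + 35*I*√7/3 ≈ 73.333 + 30.867*I)
l = 127
l*r = 127*(220/3 + 35*I*√7/3) = 27940/3 + 4445*I*√7/3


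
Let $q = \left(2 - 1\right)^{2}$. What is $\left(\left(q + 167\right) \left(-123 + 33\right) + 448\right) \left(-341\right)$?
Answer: $5003152$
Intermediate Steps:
$q = 1$ ($q = 1^{2} = 1$)
$\left(\left(q + 167\right) \left(-123 + 33\right) + 448\right) \left(-341\right) = \left(\left(1 + 167\right) \left(-123 + 33\right) + 448\right) \left(-341\right) = \left(168 \left(-90\right) + 448\right) \left(-341\right) = \left(-15120 + 448\right) \left(-341\right) = \left(-14672\right) \left(-341\right) = 5003152$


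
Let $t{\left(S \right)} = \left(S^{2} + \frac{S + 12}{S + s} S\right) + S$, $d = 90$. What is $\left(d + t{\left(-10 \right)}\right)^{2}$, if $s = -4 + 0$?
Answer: $\frac{1612900}{49} \approx 32916.0$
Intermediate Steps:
$s = -4$
$t{\left(S \right)} = S + S^{2} + \frac{S \left(12 + S\right)}{-4 + S}$ ($t{\left(S \right)} = \left(S^{2} + \frac{S + 12}{S - 4} S\right) + S = \left(S^{2} + \frac{12 + S}{-4 + S} S\right) + S = \left(S^{2} + \frac{S \left(12 + S\right)}{-4 + S}\right) + S = S + S^{2} + \frac{S \left(12 + S\right)}{-4 + S}$)
$\left(d + t{\left(-10 \right)}\right)^{2} = \left(90 - \frac{10 \left(8 + \left(-10\right)^{2} - -20\right)}{-4 - 10}\right)^{2} = \left(90 - \frac{10 \left(8 + 100 + 20\right)}{-14}\right)^{2} = \left(90 - \left(- \frac{5}{7}\right) 128\right)^{2} = \left(90 + \frac{640}{7}\right)^{2} = \left(\frac{1270}{7}\right)^{2} = \frac{1612900}{49}$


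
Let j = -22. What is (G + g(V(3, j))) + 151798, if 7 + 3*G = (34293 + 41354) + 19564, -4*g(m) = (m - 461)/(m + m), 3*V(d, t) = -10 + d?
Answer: 15414659/84 ≈ 1.8351e+5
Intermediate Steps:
V(d, t) = -10/3 + d/3 (V(d, t) = (-10 + d)/3 = -10/3 + d/3)
g(m) = -(-461 + m)/(8*m) (g(m) = -(m - 461)/(4*(m + m)) = -(-461 + m)/(4*(2*m)) = -(-461 + m)*1/(2*m)/4 = -(-461 + m)/(8*m))
G = 95204/3 (G = -7/3 + ((34293 + 41354) + 19564)/3 = -7/3 + (75647 + 19564)/3 = -7/3 + (⅓)*95211 = -7/3 + 31737 = 95204/3 ≈ 31735.)
(G + g(V(3, j))) + 151798 = (95204/3 + (461 - (-10/3 + (⅓)*3))/(8*(-10/3 + (⅓)*3))) + 151798 = (95204/3 + (461 - (-10/3 + 1))/(8*(-10/3 + 1))) + 151798 = (95204/3 + (461 - 1*(-7/3))/(8*(-7/3))) + 151798 = (95204/3 + (⅛)*(-3/7)*(461 + 7/3)) + 151798 = (95204/3 + (⅛)*(-3/7)*(1390/3)) + 151798 = (95204/3 - 695/28) + 151798 = 2663627/84 + 151798 = 15414659/84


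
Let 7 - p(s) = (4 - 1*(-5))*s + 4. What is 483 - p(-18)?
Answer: 318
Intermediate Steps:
p(s) = 3 - 9*s (p(s) = 7 - ((4 - 1*(-5))*s + 4) = 7 - ((4 + 5)*s + 4) = 7 - (9*s + 4) = 7 - (4 + 9*s) = 7 + (-4 - 9*s) = 3 - 9*s)
483 - p(-18) = 483 - (3 - 9*(-18)) = 483 - (3 + 162) = 483 - 1*165 = 483 - 165 = 318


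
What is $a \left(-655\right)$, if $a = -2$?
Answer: $1310$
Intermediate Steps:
$a \left(-655\right) = \left(-2\right) \left(-655\right) = 1310$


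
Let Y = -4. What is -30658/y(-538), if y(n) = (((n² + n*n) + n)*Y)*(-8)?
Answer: -15329/9253600 ≈ -0.0016565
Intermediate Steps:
y(n) = 32*n + 64*n² (y(n) = (((n² + n*n) + n)*(-4))*(-8) = (((n² + n²) + n)*(-4))*(-8) = ((2*n² + n)*(-4))*(-8) = ((n + 2*n²)*(-4))*(-8) = (-8*n² - 4*n)*(-8) = 32*n + 64*n²)
-30658/y(-538) = -30658*(-1/(17216*(1 + 2*(-538)))) = -30658*(-1/(17216*(1 - 1076))) = -30658/(32*(-538)*(-1075)) = -30658/18507200 = -30658*1/18507200 = -15329/9253600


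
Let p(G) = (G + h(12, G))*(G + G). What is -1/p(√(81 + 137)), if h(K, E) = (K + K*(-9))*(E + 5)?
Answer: 19/694820 - 12*√218/18933845 ≈ 1.7987e-5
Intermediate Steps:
h(K, E) = -8*K*(5 + E) (h(K, E) = (K - 9*K)*(5 + E) = (-8*K)*(5 + E) = -8*K*(5 + E))
p(G) = 2*G*(-480 - 95*G) (p(G) = (G - 8*12*(5 + G))*(G + G) = (G + (-480 - 96*G))*(2*G) = (-480 - 95*G)*(2*G) = 2*G*(-480 - 95*G))
-1/p(√(81 + 137)) = -1/(10*√(81 + 137)*(-96 - 19*√(81 + 137))) = -1/(10*√218*(-96 - 19*√218)) = -√218/(2180*(-96 - 19*√218))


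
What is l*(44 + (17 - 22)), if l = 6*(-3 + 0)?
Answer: -702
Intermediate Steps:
l = -18 (l = 6*(-3) = -18)
l*(44 + (17 - 22)) = -18*(44 + (17 - 22)) = -18*(44 - 5) = -18*39 = -702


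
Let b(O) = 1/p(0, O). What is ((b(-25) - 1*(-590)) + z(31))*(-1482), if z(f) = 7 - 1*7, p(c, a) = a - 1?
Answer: -874323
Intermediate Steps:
p(c, a) = -1 + a
z(f) = 0 (z(f) = 7 - 7 = 0)
b(O) = 1/(-1 + O)
((b(-25) - 1*(-590)) + z(31))*(-1482) = ((1/(-1 - 25) - 1*(-590)) + 0)*(-1482) = ((1/(-26) + 590) + 0)*(-1482) = ((-1/26 + 590) + 0)*(-1482) = (15339/26 + 0)*(-1482) = (15339/26)*(-1482) = -874323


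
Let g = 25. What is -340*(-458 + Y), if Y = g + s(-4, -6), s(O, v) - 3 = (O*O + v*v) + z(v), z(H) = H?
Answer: 130560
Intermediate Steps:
s(O, v) = 3 + v + O² + v² (s(O, v) = 3 + ((O*O + v*v) + v) = 3 + ((O² + v²) + v) = 3 + (v + O² + v²) = 3 + v + O² + v²)
Y = 74 (Y = 25 + (3 - 6 + (-4)² + (-6)²) = 25 + (3 - 6 + 16 + 36) = 25 + 49 = 74)
-340*(-458 + Y) = -340*(-458 + 74) = -340*(-384) = 130560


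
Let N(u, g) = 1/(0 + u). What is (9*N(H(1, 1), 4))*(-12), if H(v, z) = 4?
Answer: -27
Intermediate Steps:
N(u, g) = 1/u
(9*N(H(1, 1), 4))*(-12) = (9/4)*(-12) = -27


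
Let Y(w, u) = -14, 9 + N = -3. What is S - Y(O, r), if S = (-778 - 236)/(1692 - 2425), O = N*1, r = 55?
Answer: 11276/733 ≈ 15.383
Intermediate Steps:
N = -12 (N = -9 - 3 = -12)
O = -12 (O = -12*1 = -12)
S = 1014/733 (S = -1014/(-733) = -1014*(-1/733) = 1014/733 ≈ 1.3834)
S - Y(O, r) = 1014/733 - 1*(-14) = 1014/733 + 14 = 11276/733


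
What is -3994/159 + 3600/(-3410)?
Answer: -1419194/54219 ≈ -26.175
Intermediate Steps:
-3994/159 + 3600/(-3410) = -3994*1/159 + 3600*(-1/3410) = -3994/159 - 360/341 = -1419194/54219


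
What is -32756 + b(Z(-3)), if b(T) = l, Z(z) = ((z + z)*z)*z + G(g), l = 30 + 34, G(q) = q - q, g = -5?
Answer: -32692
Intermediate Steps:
G(q) = 0
l = 64
Z(z) = 2*z**3 (Z(z) = ((z + z)*z)*z + 0 = ((2*z)*z)*z + 0 = (2*z**2)*z + 0 = 2*z**3 + 0 = 2*z**3)
b(T) = 64
-32756 + b(Z(-3)) = -32756 + 64 = -32692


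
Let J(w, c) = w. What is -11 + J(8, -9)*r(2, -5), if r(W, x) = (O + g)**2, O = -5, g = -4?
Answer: 637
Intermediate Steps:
r(W, x) = 81 (r(W, x) = (-5 - 4)**2 = (-9)**2 = 81)
-11 + J(8, -9)*r(2, -5) = -11 + 8*81 = -11 + 648 = 637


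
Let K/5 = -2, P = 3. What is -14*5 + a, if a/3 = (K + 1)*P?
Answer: -151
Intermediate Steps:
K = -10 (K = 5*(-2) = -10)
a = -81 (a = 3*((-10 + 1)*3) = 3*(-9*3) = 3*(-27) = -81)
-14*5 + a = -14*5 - 81 = -70 - 81 = -151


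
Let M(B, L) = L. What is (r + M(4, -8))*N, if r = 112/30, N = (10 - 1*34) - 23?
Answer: 3008/15 ≈ 200.53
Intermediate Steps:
N = -47 (N = (10 - 34) - 23 = -24 - 23 = -47)
r = 56/15 (r = 112*(1/30) = 56/15 ≈ 3.7333)
(r + M(4, -8))*N = (56/15 - 8)*(-47) = -64/15*(-47) = 3008/15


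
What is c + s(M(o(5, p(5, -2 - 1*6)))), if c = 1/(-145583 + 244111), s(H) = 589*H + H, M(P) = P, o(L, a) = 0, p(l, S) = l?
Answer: 1/98528 ≈ 1.0149e-5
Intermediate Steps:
s(H) = 590*H
c = 1/98528 ≈ 1.0149e-5
c + s(M(o(5, p(5, -2 - 1*6)))) = 1/98528 + 590*0 = 1/98528 + 0 = 1/98528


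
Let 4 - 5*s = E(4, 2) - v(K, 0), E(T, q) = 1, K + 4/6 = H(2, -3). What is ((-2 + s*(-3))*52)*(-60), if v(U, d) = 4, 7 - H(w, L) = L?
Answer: 19344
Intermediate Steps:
H(w, L) = 7 - L
K = 28/3 (K = -⅔ + (7 - 1*(-3)) = -⅔ + (7 + 3) = -⅔ + 10 = 28/3 ≈ 9.3333)
s = 7/5 (s = ⅘ - (1 - 1*4)/5 = ⅘ - (1 - 4)/5 = ⅘ - ⅕*(-3) = ⅘ + ⅗ = 7/5 ≈ 1.4000)
((-2 + s*(-3))*52)*(-60) = ((-2 + (7/5)*(-3))*52)*(-60) = ((-2 - 21/5)*52)*(-60) = -31/5*52*(-60) = -1612/5*(-60) = 19344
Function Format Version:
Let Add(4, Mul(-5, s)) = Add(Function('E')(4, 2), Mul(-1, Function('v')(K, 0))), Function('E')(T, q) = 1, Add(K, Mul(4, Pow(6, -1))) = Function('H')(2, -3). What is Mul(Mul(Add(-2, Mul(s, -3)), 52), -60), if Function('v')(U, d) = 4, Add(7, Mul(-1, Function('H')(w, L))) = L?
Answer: 19344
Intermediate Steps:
Function('H')(w, L) = Add(7, Mul(-1, L))
K = Rational(28, 3) (K = Add(Rational(-2, 3), Add(7, Mul(-1, -3))) = Add(Rational(-2, 3), Add(7, 3)) = Add(Rational(-2, 3), 10) = Rational(28, 3) ≈ 9.3333)
s = Rational(7, 5) (s = Add(Rational(4, 5), Mul(Rational(-1, 5), Add(1, Mul(-1, 4)))) = Add(Rational(4, 5), Mul(Rational(-1, 5), Add(1, -4))) = Add(Rational(4, 5), Mul(Rational(-1, 5), -3)) = Add(Rational(4, 5), Rational(3, 5)) = Rational(7, 5) ≈ 1.4000)
Mul(Mul(Add(-2, Mul(s, -3)), 52), -60) = Mul(Mul(Add(-2, Mul(Rational(7, 5), -3)), 52), -60) = Mul(Mul(Add(-2, Rational(-21, 5)), 52), -60) = Mul(Mul(Rational(-31, 5), 52), -60) = Mul(Rational(-1612, 5), -60) = 19344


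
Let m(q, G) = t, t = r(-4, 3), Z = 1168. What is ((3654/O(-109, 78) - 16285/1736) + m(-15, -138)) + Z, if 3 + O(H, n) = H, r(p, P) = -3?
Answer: 974759/868 ≈ 1123.0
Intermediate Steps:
t = -3
m(q, G) = -3
O(H, n) = -3 + H
((3654/O(-109, 78) - 16285/1736) + m(-15, -138)) + Z = ((3654/(-3 - 109) - 16285/1736) - 3) + 1168 = ((3654/(-112) - 16285*1/1736) - 3) + 1168 = ((3654*(-1/112) - 16285/1736) - 3) + 1168 = ((-261/8 - 16285/1736) - 3) + 1168 = (-36461/868 - 3) + 1168 = -39065/868 + 1168 = 974759/868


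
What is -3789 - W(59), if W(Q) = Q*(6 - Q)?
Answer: -662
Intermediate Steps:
-3789 - W(59) = -3789 - 59*(6 - 1*59) = -3789 - 59*(6 - 59) = -3789 - 59*(-53) = -3789 - 1*(-3127) = -3789 + 3127 = -662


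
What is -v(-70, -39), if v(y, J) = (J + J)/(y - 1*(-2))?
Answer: -39/34 ≈ -1.1471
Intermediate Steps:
v(y, J) = 2*J/(2 + y) (v(y, J) = (2*J)/(y + 2) = (2*J)/(2 + y) = 2*J/(2 + y))
-v(-70, -39) = -2*(-39)/(2 - 70) = -2*(-39)/(-68) = -2*(-39)*(-1)/68 = -1*39/34 = -39/34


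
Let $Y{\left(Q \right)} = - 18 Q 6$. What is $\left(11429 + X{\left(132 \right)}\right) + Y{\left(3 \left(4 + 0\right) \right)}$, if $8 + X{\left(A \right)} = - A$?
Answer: $9993$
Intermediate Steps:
$X{\left(A \right)} = -8 - A$
$Y{\left(Q \right)} = - 108 Q$ ($Y{\left(Q \right)} = - 18 \cdot 6 Q = - 108 Q$)
$\left(11429 + X{\left(132 \right)}\right) + Y{\left(3 \left(4 + 0\right) \right)} = \left(11429 - 140\right) - 108 \cdot 3 \left(4 + 0\right) = \left(11429 - 140\right) - 108 \cdot 3 \cdot 4 = \left(11429 - 140\right) - 1296 = 11289 - 1296 = 9993$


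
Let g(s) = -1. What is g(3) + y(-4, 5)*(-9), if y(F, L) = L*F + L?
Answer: 134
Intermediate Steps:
y(F, L) = L + F*L (y(F, L) = F*L + L = L + F*L)
g(3) + y(-4, 5)*(-9) = -1 + (5*(1 - 4))*(-9) = -1 + (5*(-3))*(-9) = -1 - 15*(-9) = -1 + 135 = 134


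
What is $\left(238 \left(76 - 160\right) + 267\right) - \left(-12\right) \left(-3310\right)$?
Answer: $-59445$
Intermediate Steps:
$\left(238 \left(76 - 160\right) + 267\right) - \left(-12\right) \left(-3310\right) = \left(238 \left(76 - 160\right) + 267\right) - 39720 = \left(238 \left(-84\right) + 267\right) - 39720 = \left(-19992 + 267\right) - 39720 = -19725 - 39720 = -59445$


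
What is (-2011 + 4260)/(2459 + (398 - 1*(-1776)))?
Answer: 2249/4633 ≈ 0.48543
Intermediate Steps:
(-2011 + 4260)/(2459 + (398 - 1*(-1776))) = 2249/(2459 + (398 + 1776)) = 2249/(2459 + 2174) = 2249/4633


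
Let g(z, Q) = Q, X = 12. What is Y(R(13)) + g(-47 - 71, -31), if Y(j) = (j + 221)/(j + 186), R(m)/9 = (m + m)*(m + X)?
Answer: -181045/6036 ≈ -29.994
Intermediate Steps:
R(m) = 18*m*(12 + m) (R(m) = 9*((m + m)*(m + 12)) = 9*((2*m)*(12 + m)) = 9*(2*m*(12 + m)) = 18*m*(12 + m))
Y(j) = (221 + j)/(186 + j)
Y(R(13)) + g(-47 - 71, -31) = (221 + 18*13*(12 + 13))/(186 + 18*13*(12 + 13)) - 31 = (221 + 18*13*25)/(186 + 18*13*25) - 31 = (221 + 5850)/(186 + 5850) - 31 = 6071/6036 - 31 = -181045/6036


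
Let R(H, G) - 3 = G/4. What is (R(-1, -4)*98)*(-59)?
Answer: -11564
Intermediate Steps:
R(H, G) = 3 + G/4
(R(-1, -4)*98)*(-59) = ((3 + (¼)*(-4))*98)*(-59) = ((3 - 1)*98)*(-59) = (2*98)*(-59) = 196*(-59) = -11564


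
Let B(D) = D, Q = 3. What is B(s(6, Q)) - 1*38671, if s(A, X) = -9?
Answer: -38680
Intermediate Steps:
B(s(6, Q)) - 1*38671 = -9 - 1*38671 = -9 - 38671 = -38680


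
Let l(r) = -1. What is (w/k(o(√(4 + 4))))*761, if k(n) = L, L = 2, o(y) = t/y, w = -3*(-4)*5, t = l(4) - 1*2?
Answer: 22830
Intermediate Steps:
t = -3 (t = -1 - 1*2 = -1 - 2 = -3)
w = 60 (w = 12*5 = 60)
o(y) = -3/y
k(n) = 2
(w/k(o(√(4 + 4))))*761 = (60/2)*761 = (60*(½))*761 = 30*761 = 22830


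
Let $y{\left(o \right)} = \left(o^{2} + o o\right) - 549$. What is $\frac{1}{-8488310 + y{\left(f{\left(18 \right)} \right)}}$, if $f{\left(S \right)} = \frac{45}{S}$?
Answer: $- \frac{2}{16977693} \approx -1.178 \cdot 10^{-7}$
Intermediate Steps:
$y{\left(o \right)} = -549 + 2 o^{2}$ ($y{\left(o \right)} = \left(o^{2} + o^{2}\right) - 549 = 2 o^{2} - 549 = -549 + 2 o^{2}$)
$\frac{1}{-8488310 + y{\left(f{\left(18 \right)} \right)}} = \frac{1}{-8488310 - \left(549 - 2 \left(\frac{45}{18}\right)^{2}\right)} = \frac{1}{-8488310 - \left(549 - 2 \left(45 \cdot \frac{1}{18}\right)^{2}\right)} = \frac{1}{-8488310 - \left(549 - 2 \left(\frac{5}{2}\right)^{2}\right)} = \frac{1}{-8488310 + \left(-549 + 2 \cdot \frac{25}{4}\right)} = \frac{1}{-8488310 + \left(-549 + \frac{25}{2}\right)} = \frac{1}{-8488310 - \frac{1073}{2}} = \frac{1}{- \frac{16977693}{2}} = - \frac{2}{16977693}$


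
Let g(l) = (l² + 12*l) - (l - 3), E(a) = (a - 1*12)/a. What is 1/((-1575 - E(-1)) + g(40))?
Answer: 1/455 ≈ 0.0021978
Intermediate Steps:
E(a) = (-12 + a)/a (E(a) = (a - 12)/a = (-12 + a)/a)
g(l) = 3 + l² + 11*l (g(l) = (l² + 12*l) - (-3 + l) = (l² + 12*l) + (3 - l) = 3 + l² + 11*l)
1/((-1575 - E(-1)) + g(40)) = 1/((-1575 - (-12 - 1)/(-1)) + (3 + 40² + 11*40)) = 1/((-1575 - (-1)*(-13)) + (3 + 1600 + 440)) = 1/((-1575 - 1*13) + 2043) = 1/((-1575 - 13) + 2043) = 1/(-1588 + 2043) = 1/455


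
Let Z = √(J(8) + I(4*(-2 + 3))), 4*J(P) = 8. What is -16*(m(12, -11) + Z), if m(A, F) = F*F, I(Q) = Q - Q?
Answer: -1936 - 16*√2 ≈ -1958.6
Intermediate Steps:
J(P) = 2 (J(P) = (¼)*8 = 2)
I(Q) = 0
m(A, F) = F²
Z = √2 (Z = √(2 + 0) = √2 ≈ 1.4142)
-16*(m(12, -11) + Z) = -16*((-11)² + √2) = -16*(121 + √2) = -1936 - 16*√2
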